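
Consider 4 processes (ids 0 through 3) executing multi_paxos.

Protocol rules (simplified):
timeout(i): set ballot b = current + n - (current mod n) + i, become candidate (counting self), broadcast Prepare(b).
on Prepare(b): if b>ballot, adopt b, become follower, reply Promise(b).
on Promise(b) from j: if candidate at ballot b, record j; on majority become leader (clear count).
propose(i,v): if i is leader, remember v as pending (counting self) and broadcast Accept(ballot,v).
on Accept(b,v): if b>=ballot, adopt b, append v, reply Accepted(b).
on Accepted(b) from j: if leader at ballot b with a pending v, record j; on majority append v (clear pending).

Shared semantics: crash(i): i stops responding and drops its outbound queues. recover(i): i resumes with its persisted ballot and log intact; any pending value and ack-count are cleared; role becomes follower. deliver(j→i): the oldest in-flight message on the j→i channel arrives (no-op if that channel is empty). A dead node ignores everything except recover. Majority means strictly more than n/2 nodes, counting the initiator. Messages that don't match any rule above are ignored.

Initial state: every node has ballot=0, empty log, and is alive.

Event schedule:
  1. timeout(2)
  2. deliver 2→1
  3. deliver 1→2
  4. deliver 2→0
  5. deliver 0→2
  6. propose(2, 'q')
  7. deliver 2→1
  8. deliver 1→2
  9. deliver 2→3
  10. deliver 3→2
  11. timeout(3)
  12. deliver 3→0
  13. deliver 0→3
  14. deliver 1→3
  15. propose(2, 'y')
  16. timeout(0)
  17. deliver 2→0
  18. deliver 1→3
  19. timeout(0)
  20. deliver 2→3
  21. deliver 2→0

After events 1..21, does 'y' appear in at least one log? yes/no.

1. timeout(2):  <2:cand b6 ->
2. deliver 2→1:  <1:foll b6 ->
3. deliver 1→2:  nop
4. deliver 2→0:  <0:foll b6 ->
5. deliver 0→2:  <2:lead b6 ->
6. propose(2,'q'):  nop
7. deliver 2→1:  <1:foll b6 q>
8. deliver 1→2:  nop
9. deliver 2→3:  <3:foll b6 ->
10. deliver 3→2:  nop
11. timeout(3):  <3:cand b11 ->
12. deliver 3→0:  <0:foll b11 ->
13. deliver 0→3:  nop
14. deliver 1→3:  nop
15. propose(2,'y'):  nop
16. timeout(0):  <0:cand b12 ->
17. deliver 2→0:  nop
18. deliver 1→3:  nop
19. timeout(0):  <0:cand b16 ->
20. deliver 2→3:  nop
21. deliver 2→0:  nop

no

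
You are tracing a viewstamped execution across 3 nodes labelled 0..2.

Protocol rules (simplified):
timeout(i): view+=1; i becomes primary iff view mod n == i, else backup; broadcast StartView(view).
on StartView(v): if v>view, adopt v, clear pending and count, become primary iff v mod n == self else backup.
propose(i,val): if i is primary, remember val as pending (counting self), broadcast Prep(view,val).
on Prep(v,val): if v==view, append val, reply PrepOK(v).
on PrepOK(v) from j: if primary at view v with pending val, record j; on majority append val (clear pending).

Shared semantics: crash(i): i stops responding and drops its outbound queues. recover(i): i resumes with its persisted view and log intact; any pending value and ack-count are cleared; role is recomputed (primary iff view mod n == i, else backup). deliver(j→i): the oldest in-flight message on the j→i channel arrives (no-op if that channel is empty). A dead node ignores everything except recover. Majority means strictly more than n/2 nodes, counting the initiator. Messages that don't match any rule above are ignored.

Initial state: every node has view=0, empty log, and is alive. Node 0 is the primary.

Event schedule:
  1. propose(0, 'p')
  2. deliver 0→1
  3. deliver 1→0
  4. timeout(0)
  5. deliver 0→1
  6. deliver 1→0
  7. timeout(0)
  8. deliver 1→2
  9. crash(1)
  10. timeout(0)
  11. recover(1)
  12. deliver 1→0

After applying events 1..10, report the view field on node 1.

1. propose(0,'p'):  nop
2. deliver 0→1:  <1:back v0 p>
3. deliver 1→0:  <0:prim v0 p>
4. timeout(0):  <0:back v1 p>
5. deliver 0→1:  <1:prim v1 p>
6. deliver 1→0:  nop
7. timeout(0):  <0:back v2 p>
8. deliver 1→2:  nop
9. crash(1):  <1:✗prim v1 p>
10. timeout(0):  <0:prim v3 p>

1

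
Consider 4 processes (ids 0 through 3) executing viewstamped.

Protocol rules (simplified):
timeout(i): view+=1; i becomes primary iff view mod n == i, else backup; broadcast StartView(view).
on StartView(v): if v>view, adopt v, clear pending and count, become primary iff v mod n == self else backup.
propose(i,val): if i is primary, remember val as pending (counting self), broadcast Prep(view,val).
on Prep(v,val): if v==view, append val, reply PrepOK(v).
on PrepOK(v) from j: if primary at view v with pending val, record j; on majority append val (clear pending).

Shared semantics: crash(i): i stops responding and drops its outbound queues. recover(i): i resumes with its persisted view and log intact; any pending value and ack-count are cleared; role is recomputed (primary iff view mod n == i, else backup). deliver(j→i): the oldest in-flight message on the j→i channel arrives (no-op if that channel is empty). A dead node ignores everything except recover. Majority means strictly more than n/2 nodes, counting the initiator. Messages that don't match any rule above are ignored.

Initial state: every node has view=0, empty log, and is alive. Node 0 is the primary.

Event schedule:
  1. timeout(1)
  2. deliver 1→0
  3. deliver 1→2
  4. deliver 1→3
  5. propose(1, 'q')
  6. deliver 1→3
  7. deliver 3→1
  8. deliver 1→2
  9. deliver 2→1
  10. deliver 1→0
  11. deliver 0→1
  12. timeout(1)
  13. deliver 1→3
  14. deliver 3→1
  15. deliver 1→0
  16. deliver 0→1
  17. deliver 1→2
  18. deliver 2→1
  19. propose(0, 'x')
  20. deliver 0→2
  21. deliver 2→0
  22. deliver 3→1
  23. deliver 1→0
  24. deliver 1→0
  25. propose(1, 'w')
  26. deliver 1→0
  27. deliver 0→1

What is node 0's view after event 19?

after 1 — timeout(1): n1:prim/v1/[-]
after 2 — deliver 1→0: n0:back/v1/[-]
after 3 — deliver 1→2: n2:back/v1/[-]
after 4 — deliver 1→3: n3:back/v1/[-]
after 5 — propose(1,'q'): ·
after 6 — deliver 1→3: n3:back/v1/[q]
after 7 — deliver 3→1: ·
after 8 — deliver 1→2: n2:back/v1/[q]
after 9 — deliver 2→1: n1:prim/v1/[q]
after 10 — deliver 1→0: n0:back/v1/[q]
after 11 — deliver 0→1: ·
after 12 — timeout(1): n1:back/v2/[q]
after 13 — deliver 1→3: n3:back/v2/[q]
after 14 — deliver 3→1: ·
after 15 — deliver 1→0: n0:back/v2/[q]
after 16 — deliver 0→1: ·
after 17 — deliver 1→2: n2:prim/v2/[q]
after 18 — deliver 2→1: ·
after 19 — propose(0,'x'): ·

2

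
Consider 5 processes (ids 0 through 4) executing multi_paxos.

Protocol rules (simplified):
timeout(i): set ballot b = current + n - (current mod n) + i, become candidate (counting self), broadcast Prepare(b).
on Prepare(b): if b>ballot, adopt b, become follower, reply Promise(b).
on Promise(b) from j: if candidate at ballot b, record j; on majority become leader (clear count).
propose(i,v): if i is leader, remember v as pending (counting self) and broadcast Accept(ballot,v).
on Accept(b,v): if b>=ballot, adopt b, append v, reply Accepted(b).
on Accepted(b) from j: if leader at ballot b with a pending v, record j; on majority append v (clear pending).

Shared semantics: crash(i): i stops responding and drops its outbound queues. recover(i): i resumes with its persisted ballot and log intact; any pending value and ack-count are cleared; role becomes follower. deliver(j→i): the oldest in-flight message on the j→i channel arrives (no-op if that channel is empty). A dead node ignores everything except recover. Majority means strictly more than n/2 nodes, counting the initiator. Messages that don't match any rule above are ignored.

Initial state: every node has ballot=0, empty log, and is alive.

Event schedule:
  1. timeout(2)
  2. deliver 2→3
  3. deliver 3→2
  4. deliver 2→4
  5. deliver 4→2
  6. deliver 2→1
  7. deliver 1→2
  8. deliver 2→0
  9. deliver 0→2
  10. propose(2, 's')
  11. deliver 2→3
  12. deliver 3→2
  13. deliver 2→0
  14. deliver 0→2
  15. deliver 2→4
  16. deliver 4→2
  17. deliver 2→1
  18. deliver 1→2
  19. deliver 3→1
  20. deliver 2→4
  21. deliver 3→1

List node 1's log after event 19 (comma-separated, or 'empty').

1. timeout(2):  <2:cand b7 ->
2. deliver 2→3:  <3:foll b7 ->
3. deliver 3→2:  nop
4. deliver 2→4:  <4:foll b7 ->
5. deliver 4→2:  <2:lead b7 ->
6. deliver 2→1:  <1:foll b7 ->
7. deliver 1→2:  nop
8. deliver 2→0:  <0:foll b7 ->
9. deliver 0→2:  nop
10. propose(2,'s'):  nop
11. deliver 2→3:  <3:foll b7 s>
12. deliver 3→2:  nop
13. deliver 2→0:  <0:foll b7 s>
14. deliver 0→2:  <2:lead b7 s>
15. deliver 2→4:  <4:foll b7 s>
16. deliver 4→2:  nop
17. deliver 2→1:  <1:foll b7 s>
18. deliver 1→2:  nop
19. deliver 3→1:  nop

s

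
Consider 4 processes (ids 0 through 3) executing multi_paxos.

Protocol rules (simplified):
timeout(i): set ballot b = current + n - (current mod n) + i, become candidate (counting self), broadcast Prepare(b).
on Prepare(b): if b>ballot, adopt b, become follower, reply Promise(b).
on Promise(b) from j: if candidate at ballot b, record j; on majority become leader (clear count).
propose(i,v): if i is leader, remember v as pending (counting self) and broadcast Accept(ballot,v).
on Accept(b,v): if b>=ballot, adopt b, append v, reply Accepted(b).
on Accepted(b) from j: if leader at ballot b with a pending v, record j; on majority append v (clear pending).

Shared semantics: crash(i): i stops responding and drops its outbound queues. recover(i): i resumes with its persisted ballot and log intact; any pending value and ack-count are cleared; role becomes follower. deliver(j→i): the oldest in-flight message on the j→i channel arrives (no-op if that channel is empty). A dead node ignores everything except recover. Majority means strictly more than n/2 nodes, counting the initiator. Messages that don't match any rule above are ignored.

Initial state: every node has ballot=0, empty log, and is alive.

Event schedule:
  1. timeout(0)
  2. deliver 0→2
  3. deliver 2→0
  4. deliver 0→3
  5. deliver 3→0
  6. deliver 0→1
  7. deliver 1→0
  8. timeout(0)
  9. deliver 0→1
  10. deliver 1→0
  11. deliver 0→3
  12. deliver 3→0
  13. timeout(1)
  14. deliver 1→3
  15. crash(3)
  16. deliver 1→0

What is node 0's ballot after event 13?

e1 timeout(0): 0[cand,b=4,-]
e2 deliver 0→2: 2[foll,b=4,-]
e3 deliver 2→0: ·
e4 deliver 0→3: 3[foll,b=4,-]
e5 deliver 3→0: 0[lead,b=4,-]
e6 deliver 0→1: 1[foll,b=4,-]
e7 deliver 1→0: ·
e8 timeout(0): 0[cand,b=8,-]
e9 deliver 0→1: 1[foll,b=8,-]
e10 deliver 1→0: ·
e11 deliver 0→3: 3[foll,b=8,-]
e12 deliver 3→0: 0[lead,b=8,-]
e13 timeout(1): 1[cand,b=13,-]

8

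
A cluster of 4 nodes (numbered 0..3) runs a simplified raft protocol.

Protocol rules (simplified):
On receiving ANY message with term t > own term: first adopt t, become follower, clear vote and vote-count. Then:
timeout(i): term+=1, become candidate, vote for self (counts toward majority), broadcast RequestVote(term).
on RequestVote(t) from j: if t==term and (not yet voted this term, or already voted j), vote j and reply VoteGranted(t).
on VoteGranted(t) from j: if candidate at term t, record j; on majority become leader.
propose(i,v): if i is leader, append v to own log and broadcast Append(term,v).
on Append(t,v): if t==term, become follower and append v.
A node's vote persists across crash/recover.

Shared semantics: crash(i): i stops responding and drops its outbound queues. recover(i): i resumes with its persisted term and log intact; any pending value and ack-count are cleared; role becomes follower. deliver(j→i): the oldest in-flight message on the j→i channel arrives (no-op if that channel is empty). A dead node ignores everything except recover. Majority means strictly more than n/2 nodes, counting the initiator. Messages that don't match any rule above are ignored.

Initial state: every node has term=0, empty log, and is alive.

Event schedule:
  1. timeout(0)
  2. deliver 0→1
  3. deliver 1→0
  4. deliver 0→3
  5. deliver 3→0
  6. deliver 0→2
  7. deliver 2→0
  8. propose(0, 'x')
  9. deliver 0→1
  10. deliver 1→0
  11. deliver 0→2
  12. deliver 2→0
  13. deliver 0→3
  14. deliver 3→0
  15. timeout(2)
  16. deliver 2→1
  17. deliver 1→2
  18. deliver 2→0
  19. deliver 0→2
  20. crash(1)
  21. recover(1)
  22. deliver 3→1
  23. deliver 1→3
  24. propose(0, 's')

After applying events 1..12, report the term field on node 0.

[1] timeout(0) → N0(cand t1 [-])
[2] deliver 0→1 → N1(foll t1 [-])
[3] deliver 1→0 → ∅
[4] deliver 0→3 → N3(foll t1 [-])
[5] deliver 3→0 → N0(lead t1 [-])
[6] deliver 0→2 → N2(foll t1 [-])
[7] deliver 2→0 → ∅
[8] propose(0,'x') → N0(lead t1 [x])
[9] deliver 0→1 → N1(foll t1 [x])
[10] deliver 1→0 → ∅
[11] deliver 0→2 → N2(foll t1 [x])
[12] deliver 2→0 → ∅

1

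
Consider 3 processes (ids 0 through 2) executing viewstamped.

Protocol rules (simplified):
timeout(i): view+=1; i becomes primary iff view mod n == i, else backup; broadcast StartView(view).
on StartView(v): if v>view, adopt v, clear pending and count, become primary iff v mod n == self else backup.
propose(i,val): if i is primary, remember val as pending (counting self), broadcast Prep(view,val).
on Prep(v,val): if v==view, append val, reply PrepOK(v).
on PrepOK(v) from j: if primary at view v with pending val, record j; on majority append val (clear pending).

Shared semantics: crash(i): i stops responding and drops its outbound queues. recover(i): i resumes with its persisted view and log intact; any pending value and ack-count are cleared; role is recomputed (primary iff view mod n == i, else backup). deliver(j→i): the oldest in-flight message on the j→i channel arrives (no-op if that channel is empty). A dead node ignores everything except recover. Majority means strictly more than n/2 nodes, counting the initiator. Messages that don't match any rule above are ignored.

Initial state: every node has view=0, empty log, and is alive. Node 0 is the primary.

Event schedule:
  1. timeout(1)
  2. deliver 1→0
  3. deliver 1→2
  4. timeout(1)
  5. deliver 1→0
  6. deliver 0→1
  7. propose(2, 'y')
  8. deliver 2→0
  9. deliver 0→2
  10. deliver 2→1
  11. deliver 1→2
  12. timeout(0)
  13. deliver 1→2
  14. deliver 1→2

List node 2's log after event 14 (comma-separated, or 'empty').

[1] timeout(1) → N1(prim v1 [-])
[2] deliver 1→0 → N0(back v1 [-])
[3] deliver 1→2 → N2(back v1 [-])
[4] timeout(1) → N1(back v2 [-])
[5] deliver 1→0 → N0(back v2 [-])
[6] deliver 0→1 → ∅
[7] propose(2,'y') → ∅
[8] deliver 2→0 → ∅
[9] deliver 0→2 → ∅
[10] deliver 2→1 → ∅
[11] deliver 1→2 → N2(prim v2 [-])
[12] timeout(0) → N0(prim v3 [-])
[13] deliver 1→2 → ∅
[14] deliver 1→2 → ∅

empty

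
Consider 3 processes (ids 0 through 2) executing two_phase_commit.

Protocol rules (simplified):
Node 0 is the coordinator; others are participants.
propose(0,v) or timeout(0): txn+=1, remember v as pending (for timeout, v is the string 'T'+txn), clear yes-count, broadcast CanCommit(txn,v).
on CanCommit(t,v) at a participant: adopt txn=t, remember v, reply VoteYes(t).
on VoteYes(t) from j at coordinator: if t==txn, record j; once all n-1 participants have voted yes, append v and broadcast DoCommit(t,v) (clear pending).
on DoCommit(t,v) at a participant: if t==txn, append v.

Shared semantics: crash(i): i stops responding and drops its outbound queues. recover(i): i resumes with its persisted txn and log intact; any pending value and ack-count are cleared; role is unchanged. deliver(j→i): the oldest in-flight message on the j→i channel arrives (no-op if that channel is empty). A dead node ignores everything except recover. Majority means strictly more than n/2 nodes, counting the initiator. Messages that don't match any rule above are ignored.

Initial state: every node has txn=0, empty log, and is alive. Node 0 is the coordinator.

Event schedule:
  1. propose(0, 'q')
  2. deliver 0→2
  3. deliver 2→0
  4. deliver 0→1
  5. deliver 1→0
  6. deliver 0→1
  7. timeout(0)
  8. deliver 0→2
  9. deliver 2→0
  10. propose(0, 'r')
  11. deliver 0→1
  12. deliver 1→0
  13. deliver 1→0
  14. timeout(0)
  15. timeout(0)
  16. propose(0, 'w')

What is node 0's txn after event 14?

4

step 1 propose(0,'q'): 0={coor,t=1,log=-}
step 2 deliver 0→2: 2={part,t=1,log=-}
step 3 deliver 2→0: —
step 4 deliver 0→1: 1={part,t=1,log=-}
step 5 deliver 1→0: 0={coor,t=1,log=q}
step 6 deliver 0→1: 1={part,t=1,log=q}
step 7 timeout(0): 0={coor,t=2,log=q}
step 8 deliver 0→2: 2={part,t=1,log=q}
step 9 deliver 2→0: —
step 10 propose(0,'r'): 0={coor,t=3,log=q}
step 11 deliver 0→1: 1={part,t=2,log=q}
step 12 deliver 1→0: —
step 13 deliver 1→0: —
step 14 timeout(0): 0={coor,t=4,log=q}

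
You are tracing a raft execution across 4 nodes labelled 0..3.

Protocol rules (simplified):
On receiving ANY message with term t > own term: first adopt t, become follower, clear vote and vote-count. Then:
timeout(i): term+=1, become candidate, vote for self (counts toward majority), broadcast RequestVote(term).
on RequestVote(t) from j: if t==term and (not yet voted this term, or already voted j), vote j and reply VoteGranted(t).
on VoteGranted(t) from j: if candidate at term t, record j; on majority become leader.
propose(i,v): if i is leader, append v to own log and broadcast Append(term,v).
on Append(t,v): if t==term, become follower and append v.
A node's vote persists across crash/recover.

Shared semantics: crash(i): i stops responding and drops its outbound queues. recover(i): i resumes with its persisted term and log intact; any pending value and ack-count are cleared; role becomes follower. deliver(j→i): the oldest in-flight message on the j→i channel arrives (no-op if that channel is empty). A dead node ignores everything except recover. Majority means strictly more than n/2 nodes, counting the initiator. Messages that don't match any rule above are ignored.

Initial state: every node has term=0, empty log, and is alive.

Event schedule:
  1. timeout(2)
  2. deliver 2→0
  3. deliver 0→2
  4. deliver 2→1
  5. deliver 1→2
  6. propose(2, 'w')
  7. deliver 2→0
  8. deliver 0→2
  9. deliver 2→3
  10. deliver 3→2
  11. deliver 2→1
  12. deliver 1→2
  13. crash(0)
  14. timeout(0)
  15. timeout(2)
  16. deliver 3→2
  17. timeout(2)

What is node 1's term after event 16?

after 1 — timeout(2): n2:cand/t1/[-]
after 2 — deliver 2→0: n0:foll/t1/[-]
after 3 — deliver 0→2: ·
after 4 — deliver 2→1: n1:foll/t1/[-]
after 5 — deliver 1→2: n2:lead/t1/[-]
after 6 — propose(2,'w'): n2:lead/t1/[w]
after 7 — deliver 2→0: n0:foll/t1/[w]
after 8 — deliver 0→2: ·
after 9 — deliver 2→3: n3:foll/t1/[-]
after 10 — deliver 3→2: ·
after 11 — deliver 2→1: n1:foll/t1/[w]
after 12 — deliver 1→2: ·
after 13 — crash(0): n0:✗foll/t1/[w]
after 14 — timeout(0): ·
after 15 — timeout(2): n2:cand/t2/[w]
after 16 — deliver 3→2: ·

1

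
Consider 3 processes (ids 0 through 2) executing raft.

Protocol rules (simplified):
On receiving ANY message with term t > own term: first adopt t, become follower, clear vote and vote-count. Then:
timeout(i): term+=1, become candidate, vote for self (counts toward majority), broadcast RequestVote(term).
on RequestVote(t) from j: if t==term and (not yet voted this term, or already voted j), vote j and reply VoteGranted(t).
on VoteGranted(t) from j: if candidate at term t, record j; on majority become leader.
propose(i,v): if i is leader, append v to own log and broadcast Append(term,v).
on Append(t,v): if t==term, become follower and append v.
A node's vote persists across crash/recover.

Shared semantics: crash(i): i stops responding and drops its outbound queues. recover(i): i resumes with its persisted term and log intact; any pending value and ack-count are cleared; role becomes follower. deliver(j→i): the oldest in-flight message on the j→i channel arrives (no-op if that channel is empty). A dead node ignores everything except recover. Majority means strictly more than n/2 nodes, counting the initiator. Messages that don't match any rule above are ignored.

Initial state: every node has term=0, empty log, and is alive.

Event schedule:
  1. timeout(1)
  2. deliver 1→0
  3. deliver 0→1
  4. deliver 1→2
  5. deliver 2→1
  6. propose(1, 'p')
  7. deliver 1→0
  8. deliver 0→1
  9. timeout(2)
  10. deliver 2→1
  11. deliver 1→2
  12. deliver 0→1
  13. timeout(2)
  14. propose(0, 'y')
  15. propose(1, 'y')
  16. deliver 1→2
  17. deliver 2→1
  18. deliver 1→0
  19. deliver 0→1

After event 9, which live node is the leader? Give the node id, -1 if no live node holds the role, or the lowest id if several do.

[1] timeout(1) → N1(cand t1 [-])
[2] deliver 1→0 → N0(foll t1 [-])
[3] deliver 0→1 → N1(lead t1 [-])
[4] deliver 1→2 → N2(foll t1 [-])
[5] deliver 2→1 → ∅
[6] propose(1,'p') → N1(lead t1 [p])
[7] deliver 1→0 → N0(foll t1 [p])
[8] deliver 0→1 → ∅
[9] timeout(2) → N2(cand t2 [-])

1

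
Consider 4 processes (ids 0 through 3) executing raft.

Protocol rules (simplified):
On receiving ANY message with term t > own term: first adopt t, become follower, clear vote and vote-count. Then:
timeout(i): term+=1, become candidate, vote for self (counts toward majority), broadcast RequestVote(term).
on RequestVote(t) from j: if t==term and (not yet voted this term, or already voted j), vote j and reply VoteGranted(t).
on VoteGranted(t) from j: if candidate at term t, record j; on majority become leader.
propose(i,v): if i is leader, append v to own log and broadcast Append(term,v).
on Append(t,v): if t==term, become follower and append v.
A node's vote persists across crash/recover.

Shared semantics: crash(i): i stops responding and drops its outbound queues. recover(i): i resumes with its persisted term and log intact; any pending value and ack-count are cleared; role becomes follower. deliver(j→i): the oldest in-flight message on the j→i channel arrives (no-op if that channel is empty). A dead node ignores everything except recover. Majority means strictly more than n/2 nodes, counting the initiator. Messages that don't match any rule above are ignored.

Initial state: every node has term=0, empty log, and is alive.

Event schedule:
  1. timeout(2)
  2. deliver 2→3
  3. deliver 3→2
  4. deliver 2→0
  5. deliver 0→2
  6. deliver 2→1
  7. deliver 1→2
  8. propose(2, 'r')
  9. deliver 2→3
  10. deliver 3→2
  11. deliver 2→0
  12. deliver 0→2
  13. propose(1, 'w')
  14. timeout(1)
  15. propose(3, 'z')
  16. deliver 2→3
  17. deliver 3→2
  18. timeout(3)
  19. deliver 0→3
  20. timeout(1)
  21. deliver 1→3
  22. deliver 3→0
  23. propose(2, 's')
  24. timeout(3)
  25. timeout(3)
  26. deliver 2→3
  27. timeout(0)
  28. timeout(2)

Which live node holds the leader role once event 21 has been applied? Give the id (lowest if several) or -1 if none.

2

e1 timeout(2): 2[cand,t=1,-]
e2 deliver 2→3: 3[foll,t=1,-]
e3 deliver 3→2: ·
e4 deliver 2→0: 0[foll,t=1,-]
e5 deliver 0→2: 2[lead,t=1,-]
e6 deliver 2→1: 1[foll,t=1,-]
e7 deliver 1→2: ·
e8 propose(2,'r'): 2[lead,t=1,r]
e9 deliver 2→3: 3[foll,t=1,r]
e10 deliver 3→2: ·
e11 deliver 2→0: 0[foll,t=1,r]
e12 deliver 0→2: ·
e13 propose(1,'w'): ·
e14 timeout(1): 1[cand,t=2,-]
e15 propose(3,'z'): ·
e16 deliver 2→3: ·
e17 deliver 3→2: ·
e18 timeout(3): 3[cand,t=2,r]
e19 deliver 0→3: ·
e20 timeout(1): 1[cand,t=3,-]
e21 deliver 1→3: ·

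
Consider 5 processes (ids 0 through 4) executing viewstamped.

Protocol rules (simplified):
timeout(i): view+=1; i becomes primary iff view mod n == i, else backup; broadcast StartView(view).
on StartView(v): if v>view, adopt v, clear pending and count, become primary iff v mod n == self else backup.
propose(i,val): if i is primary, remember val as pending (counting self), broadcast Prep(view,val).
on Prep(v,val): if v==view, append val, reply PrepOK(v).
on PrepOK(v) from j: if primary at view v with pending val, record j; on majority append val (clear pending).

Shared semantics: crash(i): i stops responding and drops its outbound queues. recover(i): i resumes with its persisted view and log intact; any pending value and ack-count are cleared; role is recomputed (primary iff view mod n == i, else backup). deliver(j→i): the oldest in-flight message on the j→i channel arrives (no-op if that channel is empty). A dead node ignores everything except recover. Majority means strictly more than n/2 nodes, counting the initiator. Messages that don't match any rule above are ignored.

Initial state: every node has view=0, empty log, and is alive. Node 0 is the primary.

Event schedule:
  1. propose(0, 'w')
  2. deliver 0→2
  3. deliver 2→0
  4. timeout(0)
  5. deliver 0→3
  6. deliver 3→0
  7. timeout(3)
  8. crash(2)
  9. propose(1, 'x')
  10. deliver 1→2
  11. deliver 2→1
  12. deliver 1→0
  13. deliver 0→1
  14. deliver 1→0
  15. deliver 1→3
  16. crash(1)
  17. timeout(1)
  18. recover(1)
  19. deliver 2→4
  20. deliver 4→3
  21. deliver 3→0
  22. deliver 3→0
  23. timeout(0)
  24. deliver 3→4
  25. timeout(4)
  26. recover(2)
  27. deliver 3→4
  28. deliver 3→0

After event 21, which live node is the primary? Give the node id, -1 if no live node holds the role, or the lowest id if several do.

-1

1. propose(0,'w'):  nop
2. deliver 0→2:  <2:back v0 w>
3. deliver 2→0:  nop
4. timeout(0):  <0:back v1 ->
5. deliver 0→3:  <3:back v0 w>
6. deliver 3→0:  nop
7. timeout(3):  <3:back v1 w>
8. crash(2):  <2:✗back v0 w>
9. propose(1,'x'):  nop
10. deliver 1→2:  nop
11. deliver 2→1:  nop
12. deliver 1→0:  nop
13. deliver 0→1:  <1:back v0 w>
14. deliver 1→0:  nop
15. deliver 1→3:  nop
16. crash(1):  <1:✗back v0 w>
17. timeout(1):  nop
18. recover(1):  <1:back v0 w>
19. deliver 2→4:  nop
20. deliver 4→3:  nop
21. deliver 3→0:  nop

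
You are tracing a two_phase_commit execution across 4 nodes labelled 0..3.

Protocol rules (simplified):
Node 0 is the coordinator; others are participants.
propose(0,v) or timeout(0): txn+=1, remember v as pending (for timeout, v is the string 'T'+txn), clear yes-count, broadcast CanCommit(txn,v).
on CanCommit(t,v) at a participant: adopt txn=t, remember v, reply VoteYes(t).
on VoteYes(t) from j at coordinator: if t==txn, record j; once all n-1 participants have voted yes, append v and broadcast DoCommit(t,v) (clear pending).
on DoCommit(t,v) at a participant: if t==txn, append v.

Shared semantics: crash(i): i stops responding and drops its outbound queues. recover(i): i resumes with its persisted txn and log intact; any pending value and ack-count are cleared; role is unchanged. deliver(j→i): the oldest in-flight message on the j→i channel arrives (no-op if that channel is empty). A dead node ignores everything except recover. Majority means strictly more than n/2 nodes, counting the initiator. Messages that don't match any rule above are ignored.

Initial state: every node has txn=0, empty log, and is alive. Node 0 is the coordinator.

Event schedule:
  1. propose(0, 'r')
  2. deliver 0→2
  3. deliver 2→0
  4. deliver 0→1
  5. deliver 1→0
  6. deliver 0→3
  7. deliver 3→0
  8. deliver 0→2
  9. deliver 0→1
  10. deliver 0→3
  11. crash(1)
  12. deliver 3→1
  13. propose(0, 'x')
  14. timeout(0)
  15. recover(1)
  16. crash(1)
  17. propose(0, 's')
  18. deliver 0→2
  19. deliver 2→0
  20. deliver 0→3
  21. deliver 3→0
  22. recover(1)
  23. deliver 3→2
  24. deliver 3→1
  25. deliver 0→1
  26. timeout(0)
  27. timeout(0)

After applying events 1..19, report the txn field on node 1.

step 1 propose(0,'r'): 0={coor,t=1,log=-}
step 2 deliver 0→2: 2={part,t=1,log=-}
step 3 deliver 2→0: —
step 4 deliver 0→1: 1={part,t=1,log=-}
step 5 deliver 1→0: —
step 6 deliver 0→3: 3={part,t=1,log=-}
step 7 deliver 3→0: 0={coor,t=1,log=r}
step 8 deliver 0→2: 2={part,t=1,log=r}
step 9 deliver 0→1: 1={part,t=1,log=r}
step 10 deliver 0→3: 3={part,t=1,log=r}
step 11 crash(1): 1={✗part,t=1,log=r}
step 12 deliver 3→1: —
step 13 propose(0,'x'): 0={coor,t=2,log=r}
step 14 timeout(0): 0={coor,t=3,log=r}
step 15 recover(1): 1={part,t=1,log=r}
step 16 crash(1): 1={✗part,t=1,log=r}
step 17 propose(0,'s'): 0={coor,t=4,log=r}
step 18 deliver 0→2: 2={part,t=2,log=r}
step 19 deliver 2→0: —

1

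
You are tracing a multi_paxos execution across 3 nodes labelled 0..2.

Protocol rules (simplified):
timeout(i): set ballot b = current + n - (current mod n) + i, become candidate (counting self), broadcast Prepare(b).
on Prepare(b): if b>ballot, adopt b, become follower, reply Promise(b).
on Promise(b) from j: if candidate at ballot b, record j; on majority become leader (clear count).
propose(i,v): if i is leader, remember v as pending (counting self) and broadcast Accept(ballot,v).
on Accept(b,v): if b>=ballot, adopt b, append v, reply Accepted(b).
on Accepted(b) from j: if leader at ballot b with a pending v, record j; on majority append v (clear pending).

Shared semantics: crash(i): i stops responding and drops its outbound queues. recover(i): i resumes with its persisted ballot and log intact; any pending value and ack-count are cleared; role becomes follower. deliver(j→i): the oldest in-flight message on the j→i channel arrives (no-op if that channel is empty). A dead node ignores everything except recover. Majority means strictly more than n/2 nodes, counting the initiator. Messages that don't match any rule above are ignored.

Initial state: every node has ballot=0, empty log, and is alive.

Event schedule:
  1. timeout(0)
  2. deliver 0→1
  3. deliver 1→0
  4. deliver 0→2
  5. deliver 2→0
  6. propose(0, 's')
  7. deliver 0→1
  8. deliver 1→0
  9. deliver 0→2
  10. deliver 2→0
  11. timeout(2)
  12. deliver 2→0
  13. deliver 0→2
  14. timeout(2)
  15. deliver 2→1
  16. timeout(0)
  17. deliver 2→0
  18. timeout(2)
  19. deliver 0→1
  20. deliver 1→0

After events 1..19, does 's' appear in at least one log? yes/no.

[1] timeout(0) → N0(cand b3 [-])
[2] deliver 0→1 → N1(foll b3 [-])
[3] deliver 1→0 → N0(lead b3 [-])
[4] deliver 0→2 → N2(foll b3 [-])
[5] deliver 2→0 → ∅
[6] propose(0,'s') → ∅
[7] deliver 0→1 → N1(foll b3 [s])
[8] deliver 1→0 → N0(lead b3 [s])
[9] deliver 0→2 → N2(foll b3 [s])
[10] deliver 2→0 → ∅
[11] timeout(2) → N2(cand b8 [s])
[12] deliver 2→0 → N0(foll b8 [s])
[13] deliver 0→2 → N2(lead b8 [s])
[14] timeout(2) → N2(cand b11 [s])
[15] deliver 2→1 → N1(foll b8 [s])
[16] timeout(0) → N0(cand b9 [s])
[17] deliver 2→0 → N0(foll b11 [s])
[18] timeout(2) → N2(cand b14 [s])
[19] deliver 0→1 → N1(foll b9 [s])

yes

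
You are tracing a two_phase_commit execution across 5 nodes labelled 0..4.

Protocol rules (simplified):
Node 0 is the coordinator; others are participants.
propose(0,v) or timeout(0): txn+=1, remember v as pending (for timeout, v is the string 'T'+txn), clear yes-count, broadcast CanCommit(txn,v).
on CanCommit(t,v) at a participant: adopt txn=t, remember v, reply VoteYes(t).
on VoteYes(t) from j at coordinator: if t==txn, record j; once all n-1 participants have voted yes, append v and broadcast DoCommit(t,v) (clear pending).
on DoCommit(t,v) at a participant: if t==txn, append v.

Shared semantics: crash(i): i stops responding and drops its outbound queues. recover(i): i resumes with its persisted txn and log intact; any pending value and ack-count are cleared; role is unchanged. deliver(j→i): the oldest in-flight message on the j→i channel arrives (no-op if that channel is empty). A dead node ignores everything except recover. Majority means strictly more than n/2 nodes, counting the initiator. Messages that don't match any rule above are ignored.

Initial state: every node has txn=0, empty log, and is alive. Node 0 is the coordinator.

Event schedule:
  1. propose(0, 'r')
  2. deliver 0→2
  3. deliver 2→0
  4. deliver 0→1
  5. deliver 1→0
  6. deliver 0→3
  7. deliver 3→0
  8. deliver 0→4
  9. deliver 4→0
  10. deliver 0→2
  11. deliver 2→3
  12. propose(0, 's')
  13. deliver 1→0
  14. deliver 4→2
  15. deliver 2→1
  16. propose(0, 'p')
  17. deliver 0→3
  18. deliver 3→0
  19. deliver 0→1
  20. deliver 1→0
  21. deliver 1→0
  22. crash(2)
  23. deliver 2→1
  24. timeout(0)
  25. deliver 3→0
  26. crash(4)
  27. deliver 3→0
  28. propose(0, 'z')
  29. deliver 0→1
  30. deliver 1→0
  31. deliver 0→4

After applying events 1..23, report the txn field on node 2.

1

e1 propose(0,'r'): 0[coor,t=1,-]
e2 deliver 0→2: 2[part,t=1,-]
e3 deliver 2→0: ·
e4 deliver 0→1: 1[part,t=1,-]
e5 deliver 1→0: ·
e6 deliver 0→3: 3[part,t=1,-]
e7 deliver 3→0: ·
e8 deliver 0→4: 4[part,t=1,-]
e9 deliver 4→0: 0[coor,t=1,r]
e10 deliver 0→2: 2[part,t=1,r]
e11 deliver 2→3: ·
e12 propose(0,'s'): 0[coor,t=2,r]
e13 deliver 1→0: ·
e14 deliver 4→2: ·
e15 deliver 2→1: ·
e16 propose(0,'p'): 0[coor,t=3,r]
e17 deliver 0→3: 3[part,t=1,r]
e18 deliver 3→0: ·
e19 deliver 0→1: 1[part,t=1,r]
e20 deliver 1→0: ·
e21 deliver 1→0: ·
e22 crash(2): 2[✗part,t=1,r]
e23 deliver 2→1: ·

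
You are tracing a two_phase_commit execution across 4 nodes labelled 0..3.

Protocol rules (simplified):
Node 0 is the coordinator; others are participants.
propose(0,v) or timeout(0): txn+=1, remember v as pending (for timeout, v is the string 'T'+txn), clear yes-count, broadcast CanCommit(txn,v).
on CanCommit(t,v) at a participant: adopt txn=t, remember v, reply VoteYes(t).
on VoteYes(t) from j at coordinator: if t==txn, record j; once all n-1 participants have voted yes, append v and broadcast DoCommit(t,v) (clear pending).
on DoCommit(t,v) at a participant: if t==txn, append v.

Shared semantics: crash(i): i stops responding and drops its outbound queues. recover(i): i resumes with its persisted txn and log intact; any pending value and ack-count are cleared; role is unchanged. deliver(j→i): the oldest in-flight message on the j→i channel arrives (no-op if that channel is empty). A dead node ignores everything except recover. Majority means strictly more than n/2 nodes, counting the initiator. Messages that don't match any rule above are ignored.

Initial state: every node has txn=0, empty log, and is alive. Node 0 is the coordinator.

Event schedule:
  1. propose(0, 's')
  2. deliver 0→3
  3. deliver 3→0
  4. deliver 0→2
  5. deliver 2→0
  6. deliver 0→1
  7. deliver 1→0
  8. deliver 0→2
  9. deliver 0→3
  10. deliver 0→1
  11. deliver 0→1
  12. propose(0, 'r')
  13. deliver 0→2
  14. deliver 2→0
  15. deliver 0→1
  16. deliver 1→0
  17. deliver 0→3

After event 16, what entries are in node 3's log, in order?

s

e1 propose(0,'s'): 0[coor,t=1,-]
e2 deliver 0→3: 3[part,t=1,-]
e3 deliver 3→0: ·
e4 deliver 0→2: 2[part,t=1,-]
e5 deliver 2→0: ·
e6 deliver 0→1: 1[part,t=1,-]
e7 deliver 1→0: 0[coor,t=1,s]
e8 deliver 0→2: 2[part,t=1,s]
e9 deliver 0→3: 3[part,t=1,s]
e10 deliver 0→1: 1[part,t=1,s]
e11 deliver 0→1: ·
e12 propose(0,'r'): 0[coor,t=2,s]
e13 deliver 0→2: 2[part,t=2,s]
e14 deliver 2→0: ·
e15 deliver 0→1: 1[part,t=2,s]
e16 deliver 1→0: ·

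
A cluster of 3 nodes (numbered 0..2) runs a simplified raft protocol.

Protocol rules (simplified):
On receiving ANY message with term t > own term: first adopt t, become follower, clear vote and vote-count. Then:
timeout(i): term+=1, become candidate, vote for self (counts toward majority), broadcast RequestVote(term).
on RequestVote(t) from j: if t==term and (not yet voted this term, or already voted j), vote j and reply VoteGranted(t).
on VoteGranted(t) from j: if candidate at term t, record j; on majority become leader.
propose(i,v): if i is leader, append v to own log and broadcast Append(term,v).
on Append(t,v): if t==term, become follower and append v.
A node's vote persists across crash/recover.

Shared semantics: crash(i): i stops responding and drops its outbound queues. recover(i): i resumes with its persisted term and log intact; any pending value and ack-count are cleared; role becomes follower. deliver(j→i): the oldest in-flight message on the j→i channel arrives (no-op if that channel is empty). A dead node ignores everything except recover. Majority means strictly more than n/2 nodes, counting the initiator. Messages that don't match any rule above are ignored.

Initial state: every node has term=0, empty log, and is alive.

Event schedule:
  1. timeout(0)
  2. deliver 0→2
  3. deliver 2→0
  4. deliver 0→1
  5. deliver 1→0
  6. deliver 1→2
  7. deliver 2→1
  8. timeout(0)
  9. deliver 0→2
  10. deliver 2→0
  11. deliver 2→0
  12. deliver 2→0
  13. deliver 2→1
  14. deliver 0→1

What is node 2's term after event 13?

2

after 1 — timeout(0): n0:cand/t1/[-]
after 2 — deliver 0→2: n2:foll/t1/[-]
after 3 — deliver 2→0: n0:lead/t1/[-]
after 4 — deliver 0→1: n1:foll/t1/[-]
after 5 — deliver 1→0: ·
after 6 — deliver 1→2: ·
after 7 — deliver 2→1: ·
after 8 — timeout(0): n0:cand/t2/[-]
after 9 — deliver 0→2: n2:foll/t2/[-]
after 10 — deliver 2→0: n0:lead/t2/[-]
after 11 — deliver 2→0: ·
after 12 — deliver 2→0: ·
after 13 — deliver 2→1: ·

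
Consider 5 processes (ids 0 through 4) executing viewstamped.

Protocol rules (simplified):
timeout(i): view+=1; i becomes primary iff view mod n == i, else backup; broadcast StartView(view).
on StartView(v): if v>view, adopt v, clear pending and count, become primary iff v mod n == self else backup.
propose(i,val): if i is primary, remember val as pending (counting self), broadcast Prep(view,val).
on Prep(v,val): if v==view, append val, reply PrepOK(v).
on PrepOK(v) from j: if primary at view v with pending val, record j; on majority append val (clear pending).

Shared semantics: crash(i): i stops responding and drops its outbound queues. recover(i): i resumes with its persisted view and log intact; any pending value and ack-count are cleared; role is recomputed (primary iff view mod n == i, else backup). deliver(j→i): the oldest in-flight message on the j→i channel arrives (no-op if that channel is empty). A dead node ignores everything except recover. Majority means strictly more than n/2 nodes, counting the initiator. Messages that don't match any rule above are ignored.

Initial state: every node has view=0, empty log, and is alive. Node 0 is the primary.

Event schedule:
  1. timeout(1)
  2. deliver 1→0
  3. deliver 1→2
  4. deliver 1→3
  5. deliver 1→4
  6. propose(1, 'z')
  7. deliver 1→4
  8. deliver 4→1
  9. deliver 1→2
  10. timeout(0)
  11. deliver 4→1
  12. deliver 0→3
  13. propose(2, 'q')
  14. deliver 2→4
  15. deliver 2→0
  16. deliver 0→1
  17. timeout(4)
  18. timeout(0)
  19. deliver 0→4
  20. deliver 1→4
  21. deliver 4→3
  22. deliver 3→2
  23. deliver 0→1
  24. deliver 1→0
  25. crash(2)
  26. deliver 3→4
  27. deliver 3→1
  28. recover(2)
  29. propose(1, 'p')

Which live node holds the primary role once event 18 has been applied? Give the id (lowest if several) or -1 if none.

1. timeout(1):  <1:prim v1 ->
2. deliver 1→0:  <0:back v1 ->
3. deliver 1→2:  <2:back v1 ->
4. deliver 1→3:  <3:back v1 ->
5. deliver 1→4:  <4:back v1 ->
6. propose(1,'z'):  nop
7. deliver 1→4:  <4:back v1 z>
8. deliver 4→1:  nop
9. deliver 1→2:  <2:back v1 z>
10. timeout(0):  <0:back v2 ->
11. deliver 4→1:  nop
12. deliver 0→3:  <3:back v2 ->
13. propose(2,'q'):  nop
14. deliver 2→4:  nop
15. deliver 2→0:  nop
16. deliver 0→1:  <1:back v2 ->
17. timeout(4):  <4:back v2 z>
18. timeout(0):  <0:back v3 ->

-1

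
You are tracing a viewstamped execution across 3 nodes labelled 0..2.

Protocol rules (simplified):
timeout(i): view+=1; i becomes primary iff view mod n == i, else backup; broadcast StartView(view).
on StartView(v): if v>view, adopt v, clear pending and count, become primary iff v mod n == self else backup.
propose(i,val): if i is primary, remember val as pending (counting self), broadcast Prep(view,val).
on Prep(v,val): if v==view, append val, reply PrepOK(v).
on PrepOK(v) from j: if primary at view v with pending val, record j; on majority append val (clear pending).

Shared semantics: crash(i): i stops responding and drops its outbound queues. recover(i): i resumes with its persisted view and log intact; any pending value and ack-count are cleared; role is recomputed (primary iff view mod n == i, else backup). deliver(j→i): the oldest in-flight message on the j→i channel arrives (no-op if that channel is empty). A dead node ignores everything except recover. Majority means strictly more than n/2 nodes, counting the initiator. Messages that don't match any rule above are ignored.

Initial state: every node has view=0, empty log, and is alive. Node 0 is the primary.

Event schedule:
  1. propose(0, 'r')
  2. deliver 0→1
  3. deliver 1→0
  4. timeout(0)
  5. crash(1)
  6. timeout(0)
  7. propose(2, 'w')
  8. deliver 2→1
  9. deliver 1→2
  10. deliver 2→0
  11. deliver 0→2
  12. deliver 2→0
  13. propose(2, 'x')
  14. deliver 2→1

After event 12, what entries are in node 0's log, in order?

e1 propose(0,'r'): ·
e2 deliver 0→1: 1[back,v=0,r]
e3 deliver 1→0: 0[prim,v=0,r]
e4 timeout(0): 0[back,v=1,r]
e5 crash(1): 1[✗back,v=0,r]
e6 timeout(0): 0[back,v=2,r]
e7 propose(2,'w'): ·
e8 deliver 2→1: ·
e9 deliver 1→2: ·
e10 deliver 2→0: ·
e11 deliver 0→2: 2[back,v=0,r]
e12 deliver 2→0: ·

r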